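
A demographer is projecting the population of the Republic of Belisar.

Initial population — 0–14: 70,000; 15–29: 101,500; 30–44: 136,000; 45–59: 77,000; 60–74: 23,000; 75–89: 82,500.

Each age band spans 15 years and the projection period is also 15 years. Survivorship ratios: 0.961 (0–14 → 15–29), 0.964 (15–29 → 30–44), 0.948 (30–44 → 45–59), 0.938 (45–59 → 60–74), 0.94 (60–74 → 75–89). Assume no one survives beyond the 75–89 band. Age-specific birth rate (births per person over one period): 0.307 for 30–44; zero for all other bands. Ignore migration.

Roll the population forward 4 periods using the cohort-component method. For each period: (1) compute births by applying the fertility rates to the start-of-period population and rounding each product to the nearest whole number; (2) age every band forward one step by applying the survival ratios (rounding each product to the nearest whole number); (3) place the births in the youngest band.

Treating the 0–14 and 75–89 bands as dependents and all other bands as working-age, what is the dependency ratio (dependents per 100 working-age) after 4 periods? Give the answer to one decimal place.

66.3

Numbering the bands 1..6 from youngest to oldest:
[period 1]
Births: 136000 × 0.307 = 41752
Band 2: 70000 × 0.961 = 67270
Band 3: 101500 × 0.964 = 97846
Band 4: 136000 × 0.948 = 128928
Band 5: 77000 × 0.938 = 72226
Band 6: 23000 × 0.94 = 21620
Giving 41752 / 67270 / 97846 / 128928 / 72226 / 21620.
[period 2]
Births: 97846 × 0.307 = 30039
Band 2: 41752 × 0.961 = 40124
Band 3: 67270 × 0.964 = 64848
Band 4: 97846 × 0.948 = 92758
Band 5: 128928 × 0.938 = 120934
Band 6: 72226 × 0.94 = 67892
Giving 30039 / 40124 / 64848 / 92758 / 120934 / 67892.
[period 3]
Births: 64848 × 0.307 = 19908
Band 2: 30039 × 0.961 = 28867
Band 3: 40124 × 0.964 = 38680
Band 4: 64848 × 0.948 = 61476
Band 5: 92758 × 0.938 = 87007
Band 6: 120934 × 0.94 = 113678
Giving 19908 / 28867 / 38680 / 61476 / 87007 / 113678.
[period 4]
Births: 38680 × 0.307 = 11875
Band 2: 19908 × 0.961 = 19132
Band 3: 28867 × 0.964 = 27828
Band 4: 38680 × 0.948 = 36669
Band 5: 61476 × 0.938 = 57664
Band 6: 87007 × 0.94 = 81787
Giving 11875 / 19132 / 27828 / 36669 / 57664 / 81787.
Dependents (band 0–14 + band 75–89) = 11875 + 81787 = 93662; working-age = 141293; ratio = 93662/141293 × 100 = 66.3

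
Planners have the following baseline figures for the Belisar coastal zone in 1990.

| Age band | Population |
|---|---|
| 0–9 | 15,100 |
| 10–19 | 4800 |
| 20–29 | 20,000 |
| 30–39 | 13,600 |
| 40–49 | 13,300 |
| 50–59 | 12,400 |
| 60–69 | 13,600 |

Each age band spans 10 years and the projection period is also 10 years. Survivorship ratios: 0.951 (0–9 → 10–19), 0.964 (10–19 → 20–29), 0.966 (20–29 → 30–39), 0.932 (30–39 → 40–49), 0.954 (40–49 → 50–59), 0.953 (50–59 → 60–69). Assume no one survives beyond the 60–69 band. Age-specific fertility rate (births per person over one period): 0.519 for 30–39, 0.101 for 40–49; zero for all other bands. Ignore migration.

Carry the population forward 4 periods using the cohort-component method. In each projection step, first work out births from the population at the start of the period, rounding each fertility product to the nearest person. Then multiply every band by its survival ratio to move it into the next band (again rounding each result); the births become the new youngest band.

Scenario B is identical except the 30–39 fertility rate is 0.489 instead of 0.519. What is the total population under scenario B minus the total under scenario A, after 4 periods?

-1421

Let group 1 be 0–9 through group 7 = 60–69.
[period 1]
Births: 13600 × 0.519 = 7058 ; 13300 × 0.101 = 1343 → 8401
Group 2: 15100 × 0.951 = 14360
Group 3: 4800 × 0.964 = 4627
Group 4: 20000 × 0.966 = 19320
Group 5: 13600 × 0.932 = 12675
Group 6: 13300 × 0.954 = 12688
Group 7: 12400 × 0.953 = 11817
→ [8401, 14360, 4627, 19320, 12675, 12688, 11817]
[period 2]
Births: 19320 × 0.519 = 10027 ; 12675 × 0.101 = 1280 → 11307
Group 2: 8401 × 0.951 = 7989
Group 3: 14360 × 0.964 = 13843
Group 4: 4627 × 0.966 = 4470
Group 5: 19320 × 0.932 = 18006
Group 6: 12675 × 0.954 = 12092
Group 7: 12688 × 0.953 = 12092
→ [11307, 7989, 13843, 4470, 18006, 12092, 12092]
[period 3]
Births: 4470 × 0.519 = 2320 ; 18006 × 0.101 = 1819 → 4139
Group 2: 11307 × 0.951 = 10753
Group 3: 7989 × 0.964 = 7701
Group 4: 13843 × 0.966 = 13372
Group 5: 4470 × 0.932 = 4166
Group 6: 18006 × 0.954 = 17178
Group 7: 12092 × 0.953 = 11524
→ [4139, 10753, 7701, 13372, 4166, 17178, 11524]
[period 4]
Births: 13372 × 0.519 = 6940 ; 4166 × 0.101 = 421 → 7361
Group 2: 4139 × 0.951 = 3936
Group 3: 10753 × 0.964 = 10366
Group 4: 7701 × 0.966 = 7439
Group 5: 13372 × 0.932 = 12463
Group 6: 4166 × 0.954 = 3974
Group 7: 17178 × 0.953 = 16371
→ [7361, 3936, 10366, 7439, 12463, 3974, 16371]
Scenario A total after 4 periods: 61910
Scenario B projection —
[period 1]
Births: 13600 × 0.489 = 6650 ; 13300 × 0.101 = 1343 → 7993
Group 2: 15100 × 0.951 = 14360
Group 3: 4800 × 0.964 = 4627
Group 4: 20000 × 0.966 = 19320
Group 5: 13600 × 0.932 = 12675
Group 6: 13300 × 0.954 = 12688
Group 7: 12400 × 0.953 = 11817
→ [7993, 14360, 4627, 19320, 12675, 12688, 11817]
[period 2]
Births: 19320 × 0.489 = 9447 ; 12675 × 0.101 = 1280 → 10727
Group 2: 7993 × 0.951 = 7601
Group 3: 14360 × 0.964 = 13843
Group 4: 4627 × 0.966 = 4470
Group 5: 19320 × 0.932 = 18006
Group 6: 12675 × 0.954 = 12092
Group 7: 12688 × 0.953 = 12092
→ [10727, 7601, 13843, 4470, 18006, 12092, 12092]
[period 3]
Births: 4470 × 0.489 = 2186 ; 18006 × 0.101 = 1819 → 4005
Group 2: 10727 × 0.951 = 10201
Group 3: 7601 × 0.964 = 7327
Group 4: 13843 × 0.966 = 13372
Group 5: 4470 × 0.932 = 4166
Group 6: 18006 × 0.954 = 17178
Group 7: 12092 × 0.953 = 11524
→ [4005, 10201, 7327, 13372, 4166, 17178, 11524]
[period 4]
Births: 13372 × 0.489 = 6539 ; 4166 × 0.101 = 421 → 6960
Group 2: 4005 × 0.951 = 3809
Group 3: 10201 × 0.964 = 9834
Group 4: 7327 × 0.966 = 7078
Group 5: 13372 × 0.932 = 12463
Group 6: 4166 × 0.954 = 3974
Group 7: 17178 × 0.953 = 16371
→ [6960, 3809, 9834, 7078, 12463, 3974, 16371]
Scenario B total after 4 periods: 60489
Difference B − A = 60489 − 61910 = -1421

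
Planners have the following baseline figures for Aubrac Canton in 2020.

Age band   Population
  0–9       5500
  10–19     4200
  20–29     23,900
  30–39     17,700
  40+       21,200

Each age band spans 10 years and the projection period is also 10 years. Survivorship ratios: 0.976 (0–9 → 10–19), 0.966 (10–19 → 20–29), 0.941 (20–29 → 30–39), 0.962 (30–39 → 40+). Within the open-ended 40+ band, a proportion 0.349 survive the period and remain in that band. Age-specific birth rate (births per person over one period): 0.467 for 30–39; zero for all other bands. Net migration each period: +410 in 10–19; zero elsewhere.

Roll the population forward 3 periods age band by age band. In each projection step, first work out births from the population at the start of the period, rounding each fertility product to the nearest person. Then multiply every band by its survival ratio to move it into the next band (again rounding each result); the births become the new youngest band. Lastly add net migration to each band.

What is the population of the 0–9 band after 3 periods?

1783

(Groups numbered youngest = 1 to oldest = 5.)
After projecting period 1:
Births: 17700 * 0.467 = 8266
Group 2: 5500 * 0.976 = 5368
Group 3: 4200 * 0.966 = 4057
Group 4: 23900 * 0.941 = 22490
Group 5: 17700 * 0.962 + 21200 * 0.349 = 17027 + 7399 = 24426
Net migration: Group 2 + 410 → 5778
Giving 8266 / 5778 / 4057 / 22490 / 24426.
After projecting period 2:
Births: 22490 * 0.467 = 10503
Group 2: 8266 * 0.976 = 8068
Group 3: 5778 * 0.966 = 5582
Group 4: 4057 * 0.941 = 3818
Group 5: 22490 * 0.962 + 24426 * 0.349 = 21635 + 8525 = 30160
Net migration: Group 2 + 410 → 8478
Giving 10503 / 8478 / 5582 / 3818 / 30160.
After projecting period 3:
Births: 3818 * 0.467 = 1783
Group 2: 10503 * 0.976 = 10251
Group 3: 8478 * 0.966 = 8190
Group 4: 5582 * 0.941 = 5253
Group 5: 3818 * 0.962 + 30160 * 0.349 = 3673 + 10526 = 14199
Net migration: Group 2 + 410 → 10661
Giving 1783 / 10661 / 8190 / 5253 / 14199.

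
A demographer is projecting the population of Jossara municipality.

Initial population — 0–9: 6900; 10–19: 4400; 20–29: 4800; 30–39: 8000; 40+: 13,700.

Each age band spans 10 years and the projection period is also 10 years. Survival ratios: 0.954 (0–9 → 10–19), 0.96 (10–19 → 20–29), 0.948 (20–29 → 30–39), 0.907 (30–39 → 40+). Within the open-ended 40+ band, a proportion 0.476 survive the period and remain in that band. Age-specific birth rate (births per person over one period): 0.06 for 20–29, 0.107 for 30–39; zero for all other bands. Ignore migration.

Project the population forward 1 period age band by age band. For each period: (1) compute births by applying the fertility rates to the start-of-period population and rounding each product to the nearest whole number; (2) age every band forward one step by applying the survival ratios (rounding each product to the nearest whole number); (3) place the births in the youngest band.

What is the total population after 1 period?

30278

After projecting period 1:
Births: 4800 × 0.06 = 288  |  8000 × 0.107 = 856 ⇒ total 1144
10–19: 6900 × 0.954 = 6583
20–29: 4400 × 0.96 = 4224
30–39: 4800 × 0.948 = 4550
40+: 8000 × 0.907 + 13700 × 0.476 = 7256 + 6521 = 13777
Giving 1144 / 6583 / 4224 / 4550 / 13777.
Total after period 1: 1144 + 6583 + 4224 + 4550 + 13777 = 30278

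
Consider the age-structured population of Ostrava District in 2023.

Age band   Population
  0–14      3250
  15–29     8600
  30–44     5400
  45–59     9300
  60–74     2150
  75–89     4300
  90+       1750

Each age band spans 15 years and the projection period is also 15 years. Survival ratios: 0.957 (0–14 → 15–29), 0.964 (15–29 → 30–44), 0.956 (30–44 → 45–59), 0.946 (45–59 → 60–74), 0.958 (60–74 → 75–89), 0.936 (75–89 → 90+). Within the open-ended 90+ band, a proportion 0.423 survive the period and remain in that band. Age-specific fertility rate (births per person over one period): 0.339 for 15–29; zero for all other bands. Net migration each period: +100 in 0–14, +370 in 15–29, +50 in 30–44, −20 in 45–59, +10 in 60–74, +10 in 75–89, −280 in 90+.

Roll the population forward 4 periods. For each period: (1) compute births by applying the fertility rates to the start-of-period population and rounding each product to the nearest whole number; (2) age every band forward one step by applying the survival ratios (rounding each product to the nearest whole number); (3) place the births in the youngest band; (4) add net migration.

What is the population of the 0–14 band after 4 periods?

641

Call the groups 1 to 7, youngest first.
— Period 1 —
Births: 8600 × 0.339 = 2915
Group 2: 3250 × 0.957 = 3110
Group 3: 8600 × 0.964 = 8290
Group 4: 5400 × 0.956 = 5162
Group 5: 9300 × 0.946 = 8798
Group 6: 2150 × 0.958 = 2060
Group 7: 4300 × 0.936 + 1750 × 0.423 = 4025 + 740 = 4765
Net migration: Group 1 + 100 → 3015; Group 2 + 370 → 3480; Group 3 + 50 → 8340; Group 4 − 20 → 5142; Group 5 + 10 → 8808; Group 6 + 10 → 2070; Group 7 − 280 → 4485
Population now: 0–14=3015, 15–29=3480, 30–44=8340, 45–59=5142, 60–74=8808, 75–89=2070, 90+=4485
— Period 2 —
Births: 3480 × 0.339 = 1180
Group 2: 3015 × 0.957 = 2885
Group 3: 3480 × 0.964 = 3355
Group 4: 8340 × 0.956 = 7973
Group 5: 5142 × 0.946 = 4864
Group 6: 8808 × 0.958 = 8438
Group 7: 2070 × 0.936 + 4485 × 0.423 = 1938 + 1897 = 3835
Net migration: Group 1 + 100 → 1280; Group 2 + 370 → 3255; Group 3 + 50 → 3405; Group 4 − 20 → 7953; Group 5 + 10 → 4874; Group 6 + 10 → 8448; Group 7 − 280 → 3555
Population now: 0–14=1280, 15–29=3255, 30–44=3405, 45–59=7953, 60–74=4874, 75–89=8448, 90+=3555
— Period 3 —
Births: 3255 × 0.339 = 1103
Group 2: 1280 × 0.957 = 1225
Group 3: 3255 × 0.964 = 3138
Group 4: 3405 × 0.956 = 3255
Group 5: 7953 × 0.946 = 7524
Group 6: 4874 × 0.958 = 4669
Group 7: 8448 × 0.936 + 3555 × 0.423 = 7907 + 1504 = 9411
Net migration: Group 1 + 100 → 1203; Group 2 + 370 → 1595; Group 3 + 50 → 3188; Group 4 − 20 → 3235; Group 5 + 10 → 7534; Group 6 + 10 → 4679; Group 7 − 280 → 9131
Population now: 0–14=1203, 15–29=1595, 30–44=3188, 45–59=3235, 60–74=7534, 75–89=4679, 90+=9131
— Period 4 —
Births: 1595 × 0.339 = 541
Group 2: 1203 × 0.957 = 1151
Group 3: 1595 × 0.964 = 1538
Group 4: 3188 × 0.956 = 3048
Group 5: 3235 × 0.946 = 3060
Group 6: 7534 × 0.958 = 7218
Group 7: 4679 × 0.936 + 9131 × 0.423 = 4380 + 3862 = 8242
Net migration: Group 1 + 100 → 641; Group 2 + 370 → 1521; Group 3 + 50 → 1588; Group 4 − 20 → 3028; Group 5 + 10 → 3070; Group 6 + 10 → 7228; Group 7 − 280 → 7962
Population now: 0–14=641, 15–29=1521, 30–44=1588, 45–59=3028, 60–74=3070, 75–89=7228, 90+=7962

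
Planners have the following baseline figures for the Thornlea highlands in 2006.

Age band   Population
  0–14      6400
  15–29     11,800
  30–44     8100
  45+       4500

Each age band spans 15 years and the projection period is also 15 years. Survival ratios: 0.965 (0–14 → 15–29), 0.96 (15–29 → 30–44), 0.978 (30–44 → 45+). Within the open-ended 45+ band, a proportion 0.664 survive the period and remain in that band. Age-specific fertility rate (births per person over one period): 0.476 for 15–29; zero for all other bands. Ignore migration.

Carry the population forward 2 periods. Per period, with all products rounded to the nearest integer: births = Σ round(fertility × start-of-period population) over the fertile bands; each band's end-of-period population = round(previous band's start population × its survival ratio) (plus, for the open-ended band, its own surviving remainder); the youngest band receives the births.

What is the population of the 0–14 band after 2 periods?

(Bands numbered youngest = 1 to oldest = 4.)
[period 1]
Births: 11800 × 0.476 = 5617
Band 2: 6400 × 0.965 = 6176
Band 3: 11800 × 0.96 = 11328
Band 4: 8100 × 0.978 + 4500 × 0.664 = 7922 + 2988 = 10910
End of period: [5617, 6176, 11328, 10910]
[period 2]
Births: 6176 × 0.476 = 2940
Band 2: 5617 × 0.965 = 5420
Band 3: 6176 × 0.96 = 5929
Band 4: 11328 × 0.978 + 10910 × 0.664 = 11079 + 7244 = 18323
End of period: [2940, 5420, 5929, 18323]

2940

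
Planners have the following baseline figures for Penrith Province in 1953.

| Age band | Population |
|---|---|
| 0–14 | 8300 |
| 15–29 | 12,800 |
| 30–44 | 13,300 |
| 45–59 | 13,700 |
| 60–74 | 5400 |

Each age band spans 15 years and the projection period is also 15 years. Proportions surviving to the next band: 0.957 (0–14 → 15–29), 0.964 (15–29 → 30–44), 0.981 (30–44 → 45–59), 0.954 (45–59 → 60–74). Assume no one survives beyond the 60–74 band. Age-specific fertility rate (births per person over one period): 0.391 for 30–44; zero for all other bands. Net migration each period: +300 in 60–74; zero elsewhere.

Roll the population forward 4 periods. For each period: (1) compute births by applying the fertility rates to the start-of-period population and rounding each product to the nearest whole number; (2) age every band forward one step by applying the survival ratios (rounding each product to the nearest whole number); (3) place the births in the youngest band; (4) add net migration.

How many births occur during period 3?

2994

Numbering the bands 1..5 from youngest to oldest:
After projecting period 1:
Births: 13300 × 0.391 = 5200
Band 2: 8300 × 0.957 = 7943
Band 3: 12800 × 0.964 = 12339
Band 4: 13300 × 0.981 = 13047
Band 5: 13700 × 0.954 = 13070
Net migration: Band 5 + 300 → 13370
End of period: [5200, 7943, 12339, 13047, 13370]
After projecting period 2:
Births: 12339 × 0.391 = 4825
Band 2: 5200 × 0.957 = 4976
Band 3: 7943 × 0.964 = 7657
Band 4: 12339 × 0.981 = 12105
Band 5: 13047 × 0.954 = 12447
Net migration: Band 5 + 300 → 12747
End of period: [4825, 4976, 7657, 12105, 12747]
After projecting period 3:
Births: 7657 × 0.391 = 2994
Band 2: 4825 × 0.957 = 4618
Band 3: 4976 × 0.964 = 4797
Band 4: 7657 × 0.981 = 7512
Band 5: 12105 × 0.954 = 11548
Net migration: Band 5 + 300 → 11848
End of period: [2994, 4618, 4797, 7512, 11848]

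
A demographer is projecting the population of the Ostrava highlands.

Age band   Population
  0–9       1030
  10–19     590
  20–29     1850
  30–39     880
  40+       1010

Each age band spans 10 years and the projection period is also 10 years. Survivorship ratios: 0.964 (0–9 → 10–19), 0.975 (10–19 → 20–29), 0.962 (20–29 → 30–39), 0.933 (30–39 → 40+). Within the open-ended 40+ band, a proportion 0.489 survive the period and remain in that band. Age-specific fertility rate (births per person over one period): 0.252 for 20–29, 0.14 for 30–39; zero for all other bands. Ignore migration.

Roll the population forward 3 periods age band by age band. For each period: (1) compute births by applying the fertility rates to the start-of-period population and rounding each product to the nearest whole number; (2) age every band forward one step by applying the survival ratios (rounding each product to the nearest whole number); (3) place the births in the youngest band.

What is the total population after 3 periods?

3829

After projecting period 1:
Births: 1850 * 0.252 = 466, 880 * 0.14 = 123 — total 589
10–19: 1030 * 0.964 = 993
20–29: 590 * 0.975 = 575
30–39: 1850 * 0.962 = 1780
40+: 880 * 0.933 + 1010 * 0.489 = 821 + 494 = 1315
Giving 589 / 993 / 575 / 1780 / 1315.
After projecting period 2:
Births: 575 * 0.252 = 145, 1780 * 0.14 = 249 — total 394
10–19: 589 * 0.964 = 568
20–29: 993 * 0.975 = 968
30–39: 575 * 0.962 = 553
40+: 1780 * 0.933 + 1315 * 0.489 = 1661 + 643 = 2304
Giving 394 / 568 / 968 / 553 / 2304.
After projecting period 3:
Births: 968 * 0.252 = 244, 553 * 0.14 = 77 — total 321
10–19: 394 * 0.964 = 380
20–29: 568 * 0.975 = 554
30–39: 968 * 0.962 = 931
40+: 553 * 0.933 + 2304 * 0.489 = 516 + 1127 = 1643
Giving 321 / 380 / 554 / 931 / 1643.
Total after period 3: 321 + 380 + 554 + 931 + 1643 = 3829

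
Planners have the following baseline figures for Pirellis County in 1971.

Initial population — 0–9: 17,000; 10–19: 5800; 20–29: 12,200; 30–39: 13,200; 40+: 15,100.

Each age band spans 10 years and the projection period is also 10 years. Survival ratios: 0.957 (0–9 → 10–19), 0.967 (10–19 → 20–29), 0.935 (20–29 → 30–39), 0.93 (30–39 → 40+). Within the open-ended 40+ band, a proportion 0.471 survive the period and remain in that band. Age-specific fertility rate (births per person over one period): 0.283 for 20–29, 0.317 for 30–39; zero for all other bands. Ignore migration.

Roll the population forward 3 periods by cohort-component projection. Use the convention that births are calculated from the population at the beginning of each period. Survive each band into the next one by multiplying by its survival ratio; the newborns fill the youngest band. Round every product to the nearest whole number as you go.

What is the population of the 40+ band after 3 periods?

Period 1.
Births: 12200 * 0.283 = 3453, 13200 * 0.317 = 4184 — total 7637
10–19: 17000 * 0.957 = 16269
20–29: 5800 * 0.967 = 5609
30–39: 12200 * 0.935 = 11407
40+: 13200 * 0.93 + 15100 * 0.471 = 12276 + 7112 = 19388
Population now: 0–9=7637, 10–19=16269, 20–29=5609, 30–39=11407, 40+=19388
Period 2.
Births: 5609 * 0.283 = 1587, 11407 * 0.317 = 3616 — total 5203
10–19: 7637 * 0.957 = 7309
20–29: 16269 * 0.967 = 15732
30–39: 5609 * 0.935 = 5244
40+: 11407 * 0.93 + 19388 * 0.471 = 10609 + 9132 = 19741
Population now: 0–9=5203, 10–19=7309, 20–29=15732, 30–39=5244, 40+=19741
Period 3.
Births: 15732 * 0.283 = 4452, 5244 * 0.317 = 1662 — total 6114
10–19: 5203 * 0.957 = 4979
20–29: 7309 * 0.967 = 7068
30–39: 15732 * 0.935 = 14709
40+: 5244 * 0.93 + 19741 * 0.471 = 4877 + 9298 = 14175
Population now: 0–9=6114, 10–19=4979, 20–29=7068, 30–39=14709, 40+=14175

14175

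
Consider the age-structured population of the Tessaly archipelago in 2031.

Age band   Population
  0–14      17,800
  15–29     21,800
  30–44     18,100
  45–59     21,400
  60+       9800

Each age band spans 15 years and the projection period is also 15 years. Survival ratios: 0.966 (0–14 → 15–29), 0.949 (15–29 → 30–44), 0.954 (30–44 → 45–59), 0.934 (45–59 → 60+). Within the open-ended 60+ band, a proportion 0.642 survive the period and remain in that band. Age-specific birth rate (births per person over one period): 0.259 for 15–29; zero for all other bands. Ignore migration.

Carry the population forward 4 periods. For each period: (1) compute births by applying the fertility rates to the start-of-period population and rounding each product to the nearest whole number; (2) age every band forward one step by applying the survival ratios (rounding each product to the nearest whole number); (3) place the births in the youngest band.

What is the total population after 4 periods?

51476

After projecting period 1:
Births: 21800 × 0.259 = 5646
15–29: 17800 × 0.966 = 17195
30–44: 21800 × 0.949 = 20688
45–59: 18100 × 0.954 = 17267
60+: 21400 × 0.934 + 9800 × 0.642 = 19988 + 6292 = 26280
Giving 5646 / 17195 / 20688 / 17267 / 26280.
After projecting period 2:
Births: 17195 × 0.259 = 4454
15–29: 5646 × 0.966 = 5454
30–44: 17195 × 0.949 = 16318
45–59: 20688 × 0.954 = 19736
60+: 17267 × 0.934 + 26280 × 0.642 = 16127 + 16872 = 32999
Giving 4454 / 5454 / 16318 / 19736 / 32999.
After projecting period 3:
Births: 5454 × 0.259 = 1413
15–29: 4454 × 0.966 = 4303
30–44: 5454 × 0.949 = 5176
45–59: 16318 × 0.954 = 15567
60+: 19736 × 0.934 + 32999 × 0.642 = 18433 + 21185 = 39618
Giving 1413 / 4303 / 5176 / 15567 / 39618.
After projecting period 4:
Births: 4303 × 0.259 = 1114
15–29: 1413 × 0.966 = 1365
30–44: 4303 × 0.949 = 4084
45–59: 5176 × 0.954 = 4938
60+: 15567 × 0.934 + 39618 × 0.642 = 14540 + 25435 = 39975
Giving 1114 / 1365 / 4084 / 4938 / 39975.
Total after period 4: 1114 + 1365 + 4084 + 4938 + 39975 = 51476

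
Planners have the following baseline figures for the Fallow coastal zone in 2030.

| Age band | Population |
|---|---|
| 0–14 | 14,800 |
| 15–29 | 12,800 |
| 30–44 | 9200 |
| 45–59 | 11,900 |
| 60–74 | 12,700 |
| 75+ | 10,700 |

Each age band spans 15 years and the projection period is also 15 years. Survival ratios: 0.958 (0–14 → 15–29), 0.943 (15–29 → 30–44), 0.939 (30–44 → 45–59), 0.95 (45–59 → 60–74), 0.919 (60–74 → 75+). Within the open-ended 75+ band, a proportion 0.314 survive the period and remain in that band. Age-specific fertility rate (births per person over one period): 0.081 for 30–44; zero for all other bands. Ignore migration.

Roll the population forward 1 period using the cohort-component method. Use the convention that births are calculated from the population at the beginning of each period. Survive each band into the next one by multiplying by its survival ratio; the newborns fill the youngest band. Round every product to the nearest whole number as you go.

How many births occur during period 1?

After projecting period 1:
Births: 9200 × 0.081 = 745
15–29: 14800 × 0.958 = 14178
30–44: 12800 × 0.943 = 12070
45–59: 9200 × 0.939 = 8639
60–74: 11900 × 0.95 = 11305
75+: 12700 × 0.919 + 10700 × 0.314 = 11671 + 3360 = 15031
Population now: 0–14=745, 15–29=14178, 30–44=12070, 45–59=8639, 60–74=11305, 75+=15031

745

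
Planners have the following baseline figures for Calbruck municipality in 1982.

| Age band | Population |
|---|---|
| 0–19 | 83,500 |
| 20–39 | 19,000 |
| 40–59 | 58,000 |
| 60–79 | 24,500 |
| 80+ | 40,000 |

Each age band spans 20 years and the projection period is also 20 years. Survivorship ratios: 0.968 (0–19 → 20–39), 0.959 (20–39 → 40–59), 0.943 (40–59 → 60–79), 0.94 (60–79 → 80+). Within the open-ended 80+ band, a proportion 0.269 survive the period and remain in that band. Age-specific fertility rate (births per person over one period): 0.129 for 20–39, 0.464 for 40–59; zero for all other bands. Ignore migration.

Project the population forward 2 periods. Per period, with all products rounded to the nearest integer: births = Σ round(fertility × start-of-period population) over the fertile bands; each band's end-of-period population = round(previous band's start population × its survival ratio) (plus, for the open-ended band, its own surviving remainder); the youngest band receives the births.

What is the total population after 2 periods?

202503

Numbering the bands 1..5 from youngest to oldest:
Period 1:
Births: 19000 × 0.129 = 2451  |  58000 × 0.464 = 26912 ⇒ total 29363
Band 2: 83500 × 0.968 = 80828
Band 3: 19000 × 0.959 = 18221
Band 4: 58000 × 0.943 = 54694
Band 5: 24500 × 0.94 + 40000 × 0.269 = 23030 + 10760 = 33790
End of period: [29363, 80828, 18221, 54694, 33790]
Period 2:
Births: 80828 × 0.129 = 10427  |  18221 × 0.464 = 8455 ⇒ total 18882
Band 2: 29363 × 0.968 = 28423
Band 3: 80828 × 0.959 = 77514
Band 4: 18221 × 0.943 = 17182
Band 5: 54694 × 0.94 + 33790 × 0.269 = 51412 + 9090 = 60502
End of period: [18882, 28423, 77514, 17182, 60502]
Total after period 2: 18882 + 28423 + 77514 + 17182 + 60502 = 202503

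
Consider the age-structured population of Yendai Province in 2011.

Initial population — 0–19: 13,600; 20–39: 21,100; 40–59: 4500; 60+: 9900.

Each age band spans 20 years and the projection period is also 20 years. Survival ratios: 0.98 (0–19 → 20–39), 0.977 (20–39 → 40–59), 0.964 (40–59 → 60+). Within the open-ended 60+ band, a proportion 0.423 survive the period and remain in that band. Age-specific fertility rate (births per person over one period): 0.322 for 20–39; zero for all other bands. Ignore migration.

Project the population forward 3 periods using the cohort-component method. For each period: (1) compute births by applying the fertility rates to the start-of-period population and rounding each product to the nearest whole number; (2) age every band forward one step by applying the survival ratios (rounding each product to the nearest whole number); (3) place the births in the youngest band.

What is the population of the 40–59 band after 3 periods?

6505

Call the bands 1 to 4, youngest first.
After projecting period 1:
Births: 21100 * 0.322 = 6794
Band 2: 13600 * 0.98 = 13328
Band 3: 21100 * 0.977 = 20615
Band 4: 4500 * 0.964 + 9900 * 0.423 = 4338 + 4188 = 8526
Population now: 0–19=6794, 20–39=13328, 40–59=20615, 60+=8526
After projecting period 2:
Births: 13328 * 0.322 = 4292
Band 2: 6794 * 0.98 = 6658
Band 3: 13328 * 0.977 = 13021
Band 4: 20615 * 0.964 + 8526 * 0.423 = 19873 + 3606 = 23479
Population now: 0–19=4292, 20–39=6658, 40–59=13021, 60+=23479
After projecting period 3:
Births: 6658 * 0.322 = 2144
Band 2: 4292 * 0.98 = 4206
Band 3: 6658 * 0.977 = 6505
Band 4: 13021 * 0.964 + 23479 * 0.423 = 12552 + 9932 = 22484
Population now: 0–19=2144, 20–39=4206, 40–59=6505, 60+=22484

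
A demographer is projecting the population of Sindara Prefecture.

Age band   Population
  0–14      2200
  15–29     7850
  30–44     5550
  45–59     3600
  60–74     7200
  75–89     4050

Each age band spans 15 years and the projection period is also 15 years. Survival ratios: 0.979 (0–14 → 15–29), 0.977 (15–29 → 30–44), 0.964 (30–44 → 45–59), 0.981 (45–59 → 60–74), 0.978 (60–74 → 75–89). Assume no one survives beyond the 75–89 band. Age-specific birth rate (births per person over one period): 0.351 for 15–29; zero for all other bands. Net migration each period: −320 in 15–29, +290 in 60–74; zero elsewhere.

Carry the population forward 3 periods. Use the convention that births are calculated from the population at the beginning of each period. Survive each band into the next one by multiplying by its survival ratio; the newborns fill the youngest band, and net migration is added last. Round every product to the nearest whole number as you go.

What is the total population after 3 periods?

18152

Numbering the bands 1..6 from youngest to oldest:
Period 1:
Births: 7850 × 0.351 = 2755
Band 2: 2200 × 0.979 = 2154
Band 3: 7850 × 0.977 = 7669
Band 4: 5550 × 0.964 = 5350
Band 5: 3600 × 0.981 = 3532
Band 6: 7200 × 0.978 = 7042
Net migration: Band 2 − 320 → 1834; Band 5 + 290 → 3822
→ [2755, 1834, 7669, 5350, 3822, 7042]
Period 2:
Births: 1834 × 0.351 = 644
Band 2: 2755 × 0.979 = 2697
Band 3: 1834 × 0.977 = 1792
Band 4: 7669 × 0.964 = 7393
Band 5: 5350 × 0.981 = 5248
Band 6: 3822 × 0.978 = 3738
Net migration: Band 2 − 320 → 2377; Band 5 + 290 → 5538
→ [644, 2377, 1792, 7393, 5538, 3738]
Period 3:
Births: 2377 × 0.351 = 834
Band 2: 644 × 0.979 = 630
Band 3: 2377 × 0.977 = 2322
Band 4: 1792 × 0.964 = 1727
Band 5: 7393 × 0.981 = 7253
Band 6: 5538 × 0.978 = 5416
Net migration: Band 2 − 320 → 310; Band 5 + 290 → 7543
→ [834, 310, 2322, 1727, 7543, 5416]
Total after period 3: 834 + 310 + 2322 + 1727 + 7543 + 5416 = 18152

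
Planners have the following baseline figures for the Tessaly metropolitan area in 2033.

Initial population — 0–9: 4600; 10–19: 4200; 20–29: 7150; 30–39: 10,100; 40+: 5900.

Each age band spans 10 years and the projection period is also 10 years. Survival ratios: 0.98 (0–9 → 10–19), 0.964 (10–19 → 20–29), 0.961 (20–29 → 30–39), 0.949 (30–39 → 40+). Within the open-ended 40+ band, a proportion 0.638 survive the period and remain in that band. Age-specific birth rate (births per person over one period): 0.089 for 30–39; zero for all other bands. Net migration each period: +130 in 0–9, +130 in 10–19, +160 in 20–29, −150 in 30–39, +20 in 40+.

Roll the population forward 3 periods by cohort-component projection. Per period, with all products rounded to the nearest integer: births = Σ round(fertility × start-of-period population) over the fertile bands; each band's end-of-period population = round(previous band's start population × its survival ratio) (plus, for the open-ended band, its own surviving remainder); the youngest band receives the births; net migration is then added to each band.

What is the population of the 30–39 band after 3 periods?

4300

Call the bands 1 to 5, youngest first.
Period 1:
Births: 10100 * 0.089 = 899
Band 2: 4600 * 0.98 = 4508
Band 3: 4200 * 0.964 = 4049
Band 4: 7150 * 0.961 = 6871
Band 5: 10100 * 0.949 + 5900 * 0.638 = 9585 + 3764 = 13349
Net migration: Band 1 + 130 → 1029; Band 2 + 130 → 4638; Band 3 + 160 → 4209; Band 4 − 150 → 6721; Band 5 + 20 → 13369
End of period: [1029, 4638, 4209, 6721, 13369]
Period 2:
Births: 6721 * 0.089 = 598
Band 2: 1029 * 0.98 = 1008
Band 3: 4638 * 0.964 = 4471
Band 4: 4209 * 0.961 = 4045
Band 5: 6721 * 0.949 + 13369 * 0.638 = 6378 + 8529 = 14907
Net migration: Band 1 + 130 → 728; Band 2 + 130 → 1138; Band 3 + 160 → 4631; Band 4 − 150 → 3895; Band 5 + 20 → 14927
End of period: [728, 1138, 4631, 3895, 14927]
Period 3:
Births: 3895 * 0.089 = 347
Band 2: 728 * 0.98 = 713
Band 3: 1138 * 0.964 = 1097
Band 4: 4631 * 0.961 = 4450
Band 5: 3895 * 0.949 + 14927 * 0.638 = 3696 + 9523 = 13219
Net migration: Band 1 + 130 → 477; Band 2 + 130 → 843; Band 3 + 160 → 1257; Band 4 − 150 → 4300; Band 5 + 20 → 13239
End of period: [477, 843, 1257, 4300, 13239]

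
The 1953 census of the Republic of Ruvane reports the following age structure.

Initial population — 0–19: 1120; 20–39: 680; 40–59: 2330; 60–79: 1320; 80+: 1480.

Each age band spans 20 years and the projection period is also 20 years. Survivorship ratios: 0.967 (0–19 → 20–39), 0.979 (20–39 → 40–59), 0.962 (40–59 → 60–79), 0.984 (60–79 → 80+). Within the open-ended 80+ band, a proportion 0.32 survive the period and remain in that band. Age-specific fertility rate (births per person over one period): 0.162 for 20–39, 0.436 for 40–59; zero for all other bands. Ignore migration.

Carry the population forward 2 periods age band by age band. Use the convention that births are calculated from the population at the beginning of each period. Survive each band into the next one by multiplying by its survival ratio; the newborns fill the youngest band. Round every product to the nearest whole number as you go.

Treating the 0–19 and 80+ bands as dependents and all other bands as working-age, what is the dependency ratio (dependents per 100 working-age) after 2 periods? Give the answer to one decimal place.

116.0

Call the groups 1 to 5, youngest first.
Period 1:
Births: 680 * 0.162 = 110  |  2330 * 0.436 = 1016 — total 1126
Group 2: 1120 * 0.967 = 1083
Group 3: 680 * 0.979 = 666
Group 4: 2330 * 0.962 = 2241
Group 5: 1320 * 0.984 + 1480 * 0.32 = 1299 + 474 = 1773
Population now: 0–19=1126, 20–39=1083, 40–59=666, 60–79=2241, 80+=1773
Period 2:
Births: 1083 * 0.162 = 175  |  666 * 0.436 = 290 — total 465
Group 2: 1126 * 0.967 = 1089
Group 3: 1083 * 0.979 = 1060
Group 4: 666 * 0.962 = 641
Group 5: 2241 * 0.984 + 1773 * 0.32 = 2205 + 567 = 2772
Population now: 0–19=465, 20–39=1089, 40–59=1060, 60–79=641, 80+=2772
Dependents (band 0–19 + band 80+) = 465 + 2772 = 3237; working-age = 2790; ratio = 3237/2790 × 100 = 116.0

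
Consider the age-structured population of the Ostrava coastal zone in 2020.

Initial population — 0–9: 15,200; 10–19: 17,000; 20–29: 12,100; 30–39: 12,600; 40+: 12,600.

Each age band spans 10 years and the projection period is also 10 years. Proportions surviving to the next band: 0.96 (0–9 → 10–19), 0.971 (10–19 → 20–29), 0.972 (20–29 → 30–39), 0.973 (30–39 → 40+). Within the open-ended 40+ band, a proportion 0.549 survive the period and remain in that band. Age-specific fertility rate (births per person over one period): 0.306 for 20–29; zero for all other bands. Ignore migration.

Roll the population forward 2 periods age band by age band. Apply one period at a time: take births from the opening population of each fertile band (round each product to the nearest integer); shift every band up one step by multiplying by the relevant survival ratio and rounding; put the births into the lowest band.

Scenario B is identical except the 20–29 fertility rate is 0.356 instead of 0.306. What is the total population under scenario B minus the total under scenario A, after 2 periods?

1406

(Bands numbered youngest = 1 to oldest = 5.)
Period 1:
Births: 12100 * 0.306 = 3703
Band 2: 15200 * 0.96 = 14592
Band 3: 17000 * 0.971 = 16507
Band 4: 12100 * 0.972 = 11761
Band 5: 12600 * 0.973 + 12600 * 0.549 = 12260 + 6917 = 19177
Population now: 0–9=3703, 10–19=14592, 20–29=16507, 30–39=11761, 40+=19177
Period 2:
Births: 16507 * 0.306 = 5051
Band 2: 3703 * 0.96 = 3555
Band 3: 14592 * 0.971 = 14169
Band 4: 16507 * 0.972 = 16045
Band 5: 11761 * 0.973 + 19177 * 0.549 = 11443 + 10528 = 21971
Population now: 0–9=5051, 10–19=3555, 20–29=14169, 30–39=16045, 40+=21971
Scenario A total after 2 periods: 60791
Scenario B projection —
Period 1:
Births: 12100 * 0.356 = 4308
Band 2: 15200 * 0.96 = 14592
Band 3: 17000 * 0.971 = 16507
Band 4: 12100 * 0.972 = 11761
Band 5: 12600 * 0.973 + 12600 * 0.549 = 12260 + 6917 = 19177
Population now: 0–9=4308, 10–19=14592, 20–29=16507, 30–39=11761, 40+=19177
Period 2:
Births: 16507 * 0.356 = 5876
Band 2: 4308 * 0.96 = 4136
Band 3: 14592 * 0.971 = 14169
Band 4: 16507 * 0.972 = 16045
Band 5: 11761 * 0.973 + 19177 * 0.549 = 11443 + 10528 = 21971
Population now: 0–9=5876, 10–19=4136, 20–29=14169, 30–39=16045, 40+=21971
Scenario B total after 2 periods: 62197
Difference B − A = 62197 − 60791 = 1406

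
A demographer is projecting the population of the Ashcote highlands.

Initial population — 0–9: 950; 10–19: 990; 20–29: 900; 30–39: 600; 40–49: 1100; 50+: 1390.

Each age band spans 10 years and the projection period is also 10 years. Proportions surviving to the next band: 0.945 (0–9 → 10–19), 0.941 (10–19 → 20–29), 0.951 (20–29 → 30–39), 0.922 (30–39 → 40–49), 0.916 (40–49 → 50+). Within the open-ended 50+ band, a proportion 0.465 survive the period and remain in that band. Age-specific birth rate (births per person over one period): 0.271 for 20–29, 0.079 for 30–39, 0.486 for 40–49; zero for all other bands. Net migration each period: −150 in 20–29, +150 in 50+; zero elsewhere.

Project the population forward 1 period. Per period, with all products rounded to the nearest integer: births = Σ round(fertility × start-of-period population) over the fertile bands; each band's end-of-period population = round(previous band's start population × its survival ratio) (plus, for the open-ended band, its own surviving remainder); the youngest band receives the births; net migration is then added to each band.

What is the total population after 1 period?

— Period 1 —
Births: 900 × 0.271 = 244  |  600 × 0.079 = 47  |  1100 × 0.486 = 535 → total 826
10–19: 950 × 0.945 = 898
20–29: 990 × 0.941 = 932
30–39: 900 × 0.951 = 856
40–49: 600 × 0.922 = 553
50+: 1100 × 0.916 + 1390 × 0.465 = 1008 + 646 = 1654
Net migration: 20–29 − 150 → 782; 50+ + 150 → 1804
→ [826, 898, 782, 856, 553, 1804]
Total after period 1: 826 + 898 + 782 + 856 + 553 + 1804 = 5719

5719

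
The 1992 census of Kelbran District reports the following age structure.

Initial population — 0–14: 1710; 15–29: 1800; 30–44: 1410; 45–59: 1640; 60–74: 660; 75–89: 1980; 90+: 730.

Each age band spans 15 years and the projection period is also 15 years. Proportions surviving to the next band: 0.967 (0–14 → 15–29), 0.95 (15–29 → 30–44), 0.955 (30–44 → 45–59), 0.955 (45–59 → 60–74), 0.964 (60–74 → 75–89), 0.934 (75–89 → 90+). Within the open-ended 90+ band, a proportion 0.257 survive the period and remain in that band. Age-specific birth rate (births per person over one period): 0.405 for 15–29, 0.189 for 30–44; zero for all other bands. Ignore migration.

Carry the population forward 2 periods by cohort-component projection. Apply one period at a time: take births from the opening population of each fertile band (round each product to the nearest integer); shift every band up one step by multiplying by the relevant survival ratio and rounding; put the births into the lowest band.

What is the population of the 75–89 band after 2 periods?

(Bands numbered youngest = 1 to oldest = 7.)
Period 1:
Births: 1800 × 0.405 = 729  |  1410 × 0.189 = 266 → total 995
Band 2: 1710 × 0.967 = 1654
Band 3: 1800 × 0.95 = 1710
Band 4: 1410 × 0.955 = 1347
Band 5: 1640 × 0.955 = 1566
Band 6: 660 × 0.964 = 636
Band 7: 1980 × 0.934 + 730 × 0.257 = 1849 + 188 = 2037
Giving 995 / 1654 / 1710 / 1347 / 1566 / 636 / 2037.
Period 2:
Births: 1654 × 0.405 = 670  |  1710 × 0.189 = 323 → total 993
Band 2: 995 × 0.967 = 962
Band 3: 1654 × 0.95 = 1571
Band 4: 1710 × 0.955 = 1633
Band 5: 1347 × 0.955 = 1286
Band 6: 1566 × 0.964 = 1510
Band 7: 636 × 0.934 + 2037 × 0.257 = 594 + 524 = 1118
Giving 993 / 962 / 1571 / 1633 / 1286 / 1510 / 1118.

1510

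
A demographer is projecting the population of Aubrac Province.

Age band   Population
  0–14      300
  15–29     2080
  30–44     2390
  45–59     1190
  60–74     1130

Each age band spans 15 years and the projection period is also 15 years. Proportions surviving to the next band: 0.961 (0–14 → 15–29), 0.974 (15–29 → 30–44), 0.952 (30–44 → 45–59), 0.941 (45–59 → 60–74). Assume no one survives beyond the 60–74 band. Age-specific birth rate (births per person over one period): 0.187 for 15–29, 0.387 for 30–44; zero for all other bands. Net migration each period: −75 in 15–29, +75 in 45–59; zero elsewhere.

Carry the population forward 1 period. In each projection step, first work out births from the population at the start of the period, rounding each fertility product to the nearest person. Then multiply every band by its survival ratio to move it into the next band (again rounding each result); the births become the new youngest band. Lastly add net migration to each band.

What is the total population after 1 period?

7023

Call the groups 1 to 5, youngest first.
[period 1]
Births: 2080 * 0.187 = 389, 2390 * 0.387 = 925 ⇒ total 1314
Group 2: 300 * 0.961 = 288
Group 3: 2080 * 0.974 = 2026
Group 4: 2390 * 0.952 = 2275
Group 5: 1190 * 0.941 = 1120
Net migration: Group 2 − 75 → 213; Group 4 + 75 → 2350
Population now: 0–14=1314, 15–29=213, 30–44=2026, 45–59=2350, 60–74=1120
Total after period 1: 1314 + 213 + 2026 + 2350 + 1120 = 7023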